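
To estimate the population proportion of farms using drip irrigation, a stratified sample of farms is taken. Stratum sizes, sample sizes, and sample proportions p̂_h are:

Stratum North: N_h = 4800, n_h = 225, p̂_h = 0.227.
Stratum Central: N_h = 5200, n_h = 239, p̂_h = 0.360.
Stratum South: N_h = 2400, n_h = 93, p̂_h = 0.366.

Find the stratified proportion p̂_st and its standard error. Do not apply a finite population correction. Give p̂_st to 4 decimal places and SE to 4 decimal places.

N = 12400; stratum weights W_h = N_h/N.
p̂_st = Σ W_h p̂_h = (4800·0.227 + 5200·0.360 + 2400·0.366)/12400 = 0.30968
V̂(p̂_st) = Σ W_h² p̂_h(1−p̂_h)/(n_h−1):
  stratum North: (4800/12400)²·0.227·0.773/224 = 0.000117381
  stratum Central: (5200/12400)²·0.360·0.640/238 = 0.000170243
  stratum South: (2400/12400)²·0.366·0.634/92 = 9.44847e-05
V̂(p̂_st) = 0.000382108; SE = √V̂ = 0.0195476

p̂_st ≈ 0.3097, SE ≈ 0.0195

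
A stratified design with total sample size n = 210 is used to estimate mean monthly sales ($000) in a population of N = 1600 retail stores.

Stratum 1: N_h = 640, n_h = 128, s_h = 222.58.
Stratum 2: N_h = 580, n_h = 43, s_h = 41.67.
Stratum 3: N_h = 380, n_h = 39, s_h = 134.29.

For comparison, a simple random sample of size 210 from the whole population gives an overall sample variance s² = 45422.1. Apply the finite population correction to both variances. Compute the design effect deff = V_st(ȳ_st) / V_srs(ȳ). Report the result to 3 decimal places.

V̂(ȳ_st) = Σ W_h² (1 − n_h/N_h) s_h²/n_h, with W_h = N_h/N and N = 1600:
  stratum 1: (640/1600)²·(1 − 128/640)·222.58²/128 = 49.5419
  stratum 2: (580/1600)²·(1 − 43/580)·41.67²/43 = 4.91293
  stratum 3: (380/1600)²·(1 − 39/380)·134.29²/39 = 23.4057
V_st = 77.8604
V_srs = (1 − 210/1600)·45422.1/210 = 187.907
deff = V_st / V_srs = 77.8604/187.907 = 0.4144

deff ≈ 0.414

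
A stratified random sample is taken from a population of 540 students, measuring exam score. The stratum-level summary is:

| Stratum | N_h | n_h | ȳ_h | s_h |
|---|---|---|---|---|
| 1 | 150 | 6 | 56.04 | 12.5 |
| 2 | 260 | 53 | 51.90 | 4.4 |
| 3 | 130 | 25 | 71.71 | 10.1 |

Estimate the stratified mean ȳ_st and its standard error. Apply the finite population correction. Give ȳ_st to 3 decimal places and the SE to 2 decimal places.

ȳ_st = Σ W_h ȳ_h = (150·56.04 + 260·51.90 + 130·71.71)/540 = 57.81907
V̂(ȳ_st) = Σ W_h² (1 − n_h/N_h) s_h²/n_h, with W_h = N_h/N and N = 540:
  stratum 1: (150/540)²·(1 − 6/150)·12.5²/6 = 1.92901
  stratum 2: (260/540)²·(1 − 53/260)·4.4²/53 = 0.0674195
  stratum 3: (130/540)²·(1 − 25/130)·10.1²/25 = 0.191006
V̂(ȳ_st) = 2.18744
SE(ȳ_st) = √2.18744 = 1.479

ȳ_st ≈ 57.819, SE ≈ 1.48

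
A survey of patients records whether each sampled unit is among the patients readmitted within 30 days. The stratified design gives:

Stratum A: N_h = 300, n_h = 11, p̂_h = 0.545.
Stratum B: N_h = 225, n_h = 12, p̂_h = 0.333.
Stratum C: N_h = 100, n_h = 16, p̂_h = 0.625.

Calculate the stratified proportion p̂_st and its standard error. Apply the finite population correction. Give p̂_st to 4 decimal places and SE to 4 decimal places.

N = 625; stratum weights W_h = N_h/N.
p̂_st = Σ W_h p̂_h = (300·0.545 + 225·0.333 + 100·0.625)/625 = 0.48148
V̂(p̂_st) = Σ W_h² (1 − n_h/N_h) p̂_h(1−p̂_h)/(n_h−1):
  stratum A: (300/625)²·(1 − 11/300)·0.545·0.455/10 = 0.00550385
  stratum B: (225/625)²·(1 − 12/225)·0.333·0.667/11 = 0.0024773
  stratum C: (100/625)²·(1 − 16/100)·0.625·0.375/15 = 0.000336
V̂(p̂_st) = 0.00831716; SE = √V̂ = 0.0911985

p̂_st ≈ 0.4815, SE ≈ 0.0912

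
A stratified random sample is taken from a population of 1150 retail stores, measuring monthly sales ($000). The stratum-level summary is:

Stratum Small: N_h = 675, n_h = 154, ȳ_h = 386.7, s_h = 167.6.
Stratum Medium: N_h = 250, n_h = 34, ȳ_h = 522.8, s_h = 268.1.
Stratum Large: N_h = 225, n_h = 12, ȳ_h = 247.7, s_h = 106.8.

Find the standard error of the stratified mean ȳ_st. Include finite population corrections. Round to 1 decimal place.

V̂(ȳ_st) = Σ W_h² (1 − n_h/N_h) s_h²/n_h, with W_h = N_h/N and N = 1150:
  stratum Small: (675/1150)²·(1 − 154/675)·167.6²/154 = 48.5035
  stratum Medium: (250/1150)²·(1 − 34/250)·268.1²/34 = 86.3203
  stratum Large: (225/1150)²·(1 − 12/225)·106.8²/12 = 34.4451
V̂(ȳ_st) = 169.269
SE(ȳ_st) = √169.269 = 13.0103

SE(ȳ_st) ≈ 13.0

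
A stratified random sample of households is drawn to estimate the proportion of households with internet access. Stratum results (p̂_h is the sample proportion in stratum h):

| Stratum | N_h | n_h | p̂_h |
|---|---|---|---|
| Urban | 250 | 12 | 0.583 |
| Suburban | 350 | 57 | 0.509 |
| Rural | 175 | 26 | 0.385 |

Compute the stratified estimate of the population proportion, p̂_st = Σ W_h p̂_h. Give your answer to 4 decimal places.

N = 775; stratum weights W_h = N_h/N.
p̂_st = Σ W_h p̂_h = (250·0.583 + 350·0.509 + 175·0.385)/775 = 0.50487

p̂_st ≈ 0.5049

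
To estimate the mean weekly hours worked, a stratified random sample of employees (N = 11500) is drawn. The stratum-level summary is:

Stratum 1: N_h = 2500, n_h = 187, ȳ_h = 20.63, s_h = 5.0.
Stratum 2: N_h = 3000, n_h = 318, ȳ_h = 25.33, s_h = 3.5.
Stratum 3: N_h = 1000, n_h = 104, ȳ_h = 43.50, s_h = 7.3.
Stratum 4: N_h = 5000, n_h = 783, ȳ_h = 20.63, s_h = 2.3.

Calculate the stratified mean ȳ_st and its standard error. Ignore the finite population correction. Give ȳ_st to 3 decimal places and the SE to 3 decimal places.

ȳ_st ≈ 23.845, SE ≈ 0.119

ȳ_st = Σ W_h ȳ_h = (2500·20.63 + 3000·25.33 + 1000·43.50 + 5000·20.63)/11500 = 23.84478
V̂(ȳ_st) = Σ W_h² s_h²/n_h, with W_h = N_h/N and N = 11500:
  stratum 1: (2500/11500)²·5.0²/187 = 0.00631805
  stratum 2: (3000/11500)²·3.5²/318 = 0.00262154
  stratum 3: (1000/11500)²·7.3²/104 = 0.00387451
  stratum 4: (5000/11500)²·2.3²/783 = 0.00127714
V̂(ȳ_st) = 0.0140912
SE(ȳ_st) = √0.0140912 = 0.118706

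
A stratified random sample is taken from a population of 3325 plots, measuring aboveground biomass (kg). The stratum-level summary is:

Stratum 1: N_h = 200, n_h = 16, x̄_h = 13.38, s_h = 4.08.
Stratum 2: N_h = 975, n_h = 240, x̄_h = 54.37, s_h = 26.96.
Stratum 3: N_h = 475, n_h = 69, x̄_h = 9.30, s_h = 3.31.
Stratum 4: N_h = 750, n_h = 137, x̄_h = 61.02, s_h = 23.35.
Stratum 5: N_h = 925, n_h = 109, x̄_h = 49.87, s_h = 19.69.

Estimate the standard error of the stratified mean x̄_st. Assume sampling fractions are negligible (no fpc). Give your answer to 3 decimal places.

V̂(x̄_st) = Σ W_h² s_h²/n_h, with W_h = N_h/N and N = 3325:
  stratum 1: (200/3325)²·4.08²/16 = 0.00376424
  stratum 2: (975/3325)²·26.96²/240 = 0.260408
  stratum 3: (475/3325)²·3.31²/69 = 0.00324049
  stratum 4: (750/3325)²·23.35²/137 = 0.202485
  stratum 5: (925/3325)²·19.69²/109 = 0.275274
V̂(x̄_st) = 0.745172
SE(x̄_st) = √0.745172 = 0.863233

SE(x̄_st) ≈ 0.863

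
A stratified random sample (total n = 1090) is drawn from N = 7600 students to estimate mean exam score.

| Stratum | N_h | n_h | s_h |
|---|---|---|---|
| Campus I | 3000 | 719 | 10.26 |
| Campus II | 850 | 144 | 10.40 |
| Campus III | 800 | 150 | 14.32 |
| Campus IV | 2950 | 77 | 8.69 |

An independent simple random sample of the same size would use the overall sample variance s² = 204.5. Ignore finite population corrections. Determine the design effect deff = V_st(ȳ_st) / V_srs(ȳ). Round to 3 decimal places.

deff ≈ 1.040

V̂(ȳ_st) = Σ W_h² s_h²/n_h, with W_h = N_h/N and N = 7600:
  stratum Campus I: (3000/7600)²·10.26²/719 = 0.0228129
  stratum Campus II: (850/7600)²·10.40²/144 = 0.00939539
  stratum Campus III: (800/7600)²·14.32²/150 = 0.0151477
  stratum Campus IV: (2950/7600)²·8.69²/77 = 0.147763
V_st = 0.195119
V_srs = s²/n = 204.5/1090 = 0.187615
deff = V_st / V_srs = 0.195119/0.187615 = 1.0400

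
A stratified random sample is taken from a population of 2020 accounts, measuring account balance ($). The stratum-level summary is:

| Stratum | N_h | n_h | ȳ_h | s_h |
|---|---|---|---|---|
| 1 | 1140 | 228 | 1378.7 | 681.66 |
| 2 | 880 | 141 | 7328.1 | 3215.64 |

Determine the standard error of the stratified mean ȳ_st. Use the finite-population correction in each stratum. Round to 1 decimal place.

SE(ȳ_st) ≈ 110.5

V̂(ȳ_st) = Σ W_h² (1 − n_h/N_h) s_h²/n_h, with W_h = N_h/N and N = 2020:
  stratum 1: (1140/2020)²·(1 − 228/1140)·681.66²/228 = 519.275
  stratum 2: (880/2020)²·(1 − 141/880)·3215.64²/141 = 11688
V̂(ȳ_st) = 12207.3
SE(ȳ_st) = √12207.3 = 110.487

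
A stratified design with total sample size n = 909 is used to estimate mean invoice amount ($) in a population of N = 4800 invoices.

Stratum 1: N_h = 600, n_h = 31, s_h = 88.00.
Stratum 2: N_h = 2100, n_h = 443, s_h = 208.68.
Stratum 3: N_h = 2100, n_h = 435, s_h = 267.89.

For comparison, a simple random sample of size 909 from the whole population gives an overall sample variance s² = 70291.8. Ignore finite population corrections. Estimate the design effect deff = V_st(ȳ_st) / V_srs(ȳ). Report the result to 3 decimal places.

V̂(ȳ_st) = Σ W_h² s_h²/n_h, with W_h = N_h/N and N = 4800:
  stratum 1: (600/4800)²·88.00²/31 = 3.90323
  stratum 2: (2100/4800)²·208.68²/443 = 18.8154
  stratum 3: (2100/4800)²·267.89²/435 = 31.5777
V_st = 54.2963
V_srs = s²/n = 70291.8/909 = 77.3287
deff = V_st / V_srs = 54.2963/77.3287 = 0.7021

deff ≈ 0.702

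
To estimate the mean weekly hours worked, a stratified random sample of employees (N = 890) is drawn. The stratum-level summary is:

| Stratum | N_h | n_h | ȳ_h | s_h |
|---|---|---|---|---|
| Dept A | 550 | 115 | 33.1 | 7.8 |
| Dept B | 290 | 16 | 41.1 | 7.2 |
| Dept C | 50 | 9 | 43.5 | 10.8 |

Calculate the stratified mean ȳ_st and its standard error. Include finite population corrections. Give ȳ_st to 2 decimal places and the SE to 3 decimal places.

ȳ_st ≈ 36.29, SE ≈ 0.720

ȳ_st = Σ W_h ȳ_h = (550·33.1 + 290·41.1 + 50·43.5)/890 = 36.29101
V̂(ȳ_st) = Σ W_h² (1 − n_h/N_h) s_h²/n_h, with W_h = N_h/N and N = 890:
  stratum Dept A: (550/890)²·(1 − 115/550)·7.8²/115 = 0.159795
  stratum Dept B: (290/890)²·(1 − 16/290)·7.2²/16 = 0.325023
  stratum Dept C: (50/890)²·(1 − 9/50)·10.8²/9 = 0.0335412
V̂(ȳ_st) = 0.518359
SE(ȳ_st) = √0.518359 = 0.719971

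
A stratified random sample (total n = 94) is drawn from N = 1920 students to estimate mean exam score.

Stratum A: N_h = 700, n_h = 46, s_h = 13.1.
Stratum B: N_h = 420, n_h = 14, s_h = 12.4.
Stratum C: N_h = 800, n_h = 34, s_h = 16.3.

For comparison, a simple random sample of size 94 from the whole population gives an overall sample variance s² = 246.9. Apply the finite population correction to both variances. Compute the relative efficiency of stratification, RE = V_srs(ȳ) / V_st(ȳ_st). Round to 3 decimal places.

RE ≈ 1.100

V̂(ȳ_st) = Σ W_h² (1 − n_h/N_h) s_h²/n_h, with W_h = N_h/N and N = 1920:
  stratum A: (700/1920)²·(1 − 46/700)·13.1²/46 = 0.463296
  stratum B: (420/1920)²·(1 − 14/420)·12.4²/14 = 0.508029
  stratum C: (800/1920)²·(1 − 34/800)·16.3²/34 = 1.29901
V_st = 2.27033
V_srs = (1 − 94/1920)·246.9/94 = 2.498
Relative efficiency = V_srs / V_st = 2.498/2.27033 = 1.1003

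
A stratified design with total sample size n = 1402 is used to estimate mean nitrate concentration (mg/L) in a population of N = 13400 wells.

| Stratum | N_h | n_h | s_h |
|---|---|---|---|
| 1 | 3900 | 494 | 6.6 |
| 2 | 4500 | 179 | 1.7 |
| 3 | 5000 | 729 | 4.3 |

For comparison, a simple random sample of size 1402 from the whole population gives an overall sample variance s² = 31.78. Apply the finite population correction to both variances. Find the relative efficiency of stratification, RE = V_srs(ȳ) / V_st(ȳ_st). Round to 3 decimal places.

V̂(ȳ_st) = Σ W_h² (1 − n_h/N_h) s_h²/n_h, with W_h = N_h/N and N = 13400:
  stratum 1: (3900/13400)²·(1 − 494/3900)·6.6²/494 = 0.0065232
  stratum 2: (4500/13400)²·(1 − 179/4500)·1.7²/179 = 0.00174836
  stratum 3: (5000/13400)²·(1 − 729/5000)·4.3²/729 = 0.00301647
V_st = 0.011288
V_srs = (1 − 1402/13400)·31.78/1402 = 0.020296
Relative efficiency = V_srs / V_st = 0.020296/0.011288 = 1.7980

RE ≈ 1.798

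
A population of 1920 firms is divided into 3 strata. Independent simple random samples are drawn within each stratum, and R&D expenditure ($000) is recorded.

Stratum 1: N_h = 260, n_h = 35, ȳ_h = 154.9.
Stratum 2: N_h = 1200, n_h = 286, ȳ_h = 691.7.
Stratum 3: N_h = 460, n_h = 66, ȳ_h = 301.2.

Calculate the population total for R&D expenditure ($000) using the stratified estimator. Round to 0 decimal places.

τ̂_st ≈ 1008866

τ̂_st = Σ N_h ȳ_h = 260·154.9 + 1200·691.7 + 460·301.2 = 1008866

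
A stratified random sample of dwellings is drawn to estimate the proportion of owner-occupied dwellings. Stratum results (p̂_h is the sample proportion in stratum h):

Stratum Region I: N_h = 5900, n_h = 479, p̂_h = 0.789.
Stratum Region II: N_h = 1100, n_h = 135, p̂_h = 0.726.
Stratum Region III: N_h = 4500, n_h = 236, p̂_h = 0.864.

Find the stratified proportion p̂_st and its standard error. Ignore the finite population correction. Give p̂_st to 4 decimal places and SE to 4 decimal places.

N = 11500; stratum weights W_h = N_h/N.
p̂_st = Σ W_h p̂_h = (5900·0.789 + 1100·0.726 + 4500·0.864)/11500 = 0.81232
V̂(p̂_st) = Σ W_h² p̂_h(1−p̂_h)/(n_h−1):
  stratum Region I: (5900/11500)²·0.789·0.211/478 = 9.16727e-05
  stratum Region II: (1100/11500)²·0.726·0.274/134 = 1.35823e-05
  stratum Region III: (4500/11500)²·0.864·0.136/235 = 7.65622e-05
V̂(p̂_st) = 0.000181817; SE = √V̂ = 0.013484

p̂_st ≈ 0.8123, SE ≈ 0.0135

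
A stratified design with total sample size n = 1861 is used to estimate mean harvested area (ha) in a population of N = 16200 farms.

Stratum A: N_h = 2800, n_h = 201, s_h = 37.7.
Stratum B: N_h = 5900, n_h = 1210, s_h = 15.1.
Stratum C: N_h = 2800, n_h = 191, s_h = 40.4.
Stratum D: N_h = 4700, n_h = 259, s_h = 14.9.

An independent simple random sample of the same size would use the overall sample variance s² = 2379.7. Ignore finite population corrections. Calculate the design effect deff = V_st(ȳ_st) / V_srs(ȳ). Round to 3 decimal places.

deff ≈ 0.441

V̂(ȳ_st) = Σ W_h² s_h²/n_h, with W_h = N_h/N and N = 16200:
  stratum A: (2800/16200)²·37.7²/201 = 0.211238
  stratum B: (5900/16200)²·15.1²/1210 = 0.0249944
  stratum C: (2800/16200)²·40.4²/191 = 0.255279
  stratum D: (4700/16200)²·14.9²/259 = 0.0721504
V_st = 0.563662
V_srs = s²/n = 2379.7/1861 = 1.27872
deff = V_st / V_srs = 0.563662/1.27872 = 0.4408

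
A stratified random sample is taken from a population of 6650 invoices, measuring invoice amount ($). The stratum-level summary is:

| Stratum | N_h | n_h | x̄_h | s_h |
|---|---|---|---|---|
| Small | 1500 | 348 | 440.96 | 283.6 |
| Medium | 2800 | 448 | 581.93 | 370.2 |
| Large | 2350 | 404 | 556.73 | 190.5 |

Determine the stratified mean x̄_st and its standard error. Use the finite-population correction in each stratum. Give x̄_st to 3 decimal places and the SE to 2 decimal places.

x̄_st ≈ 541.227, SE ≈ 7.99

x̄_st = Σ W_h x̄_h = (1500·440.96 + 2800·581.93 + 2350·556.73)/6650 = 541.22699
V̂(x̄_st) = Σ W_h² (1 − n_h/N_h) s_h²/n_h, with W_h = N_h/N and N = 6650:
  stratum Small: (1500/6650)²·(1 − 348/1500)·283.6²/348 = 9.03095
  stratum Medium: (2800/6650)²·(1 − 448/2800)·370.2²/448 = 45.5561
  stratum Large: (2350/6650)²·(1 − 404/2350)·190.5²/404 = 9.28915
V̂(x̄_st) = 63.8762
SE(x̄_st) = √63.8762 = 7.99226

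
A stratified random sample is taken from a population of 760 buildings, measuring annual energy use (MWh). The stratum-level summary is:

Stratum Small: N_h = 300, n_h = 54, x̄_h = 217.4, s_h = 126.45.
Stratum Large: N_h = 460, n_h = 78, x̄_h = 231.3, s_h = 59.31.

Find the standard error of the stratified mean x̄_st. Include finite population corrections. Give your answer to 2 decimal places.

V̂(x̄_st) = Σ W_h² (1 − n_h/N_h) s_h²/n_h, with W_h = N_h/N and N = 760:
  stratum Small: (300/760)²·(1 − 54/300)·126.45²/54 = 37.8332
  stratum Large: (460/760)²·(1 − 78/460)·59.31²/78 = 13.72
V̂(x̄_st) = 51.5532
SE(x̄_st) = √51.5532 = 7.18006

SE(x̄_st) ≈ 7.18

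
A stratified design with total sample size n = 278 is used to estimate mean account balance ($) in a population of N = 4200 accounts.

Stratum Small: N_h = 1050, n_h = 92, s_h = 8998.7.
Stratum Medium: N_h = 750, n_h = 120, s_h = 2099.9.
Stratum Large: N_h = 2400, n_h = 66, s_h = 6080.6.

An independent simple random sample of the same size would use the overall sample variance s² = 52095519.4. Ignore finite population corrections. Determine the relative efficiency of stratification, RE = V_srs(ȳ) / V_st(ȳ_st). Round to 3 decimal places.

RE ≈ 0.784

V̂(ȳ_st) = Σ W_h² s_h²/n_h, with W_h = N_h/N and N = 4200:
  stratum Small: (1050/4200)²·8998.7²/92 = 55011.3
  stratum Medium: (750/4200)²·2099.9²/120 = 1171.76
  stratum Large: (2400/4200)²·6080.6²/66 = 182925
V_st = 239108
V_srs = s²/n = 52095519.4/278 = 187394
Relative efficiency = V_srs / V_st = 187394/239108 = 0.7837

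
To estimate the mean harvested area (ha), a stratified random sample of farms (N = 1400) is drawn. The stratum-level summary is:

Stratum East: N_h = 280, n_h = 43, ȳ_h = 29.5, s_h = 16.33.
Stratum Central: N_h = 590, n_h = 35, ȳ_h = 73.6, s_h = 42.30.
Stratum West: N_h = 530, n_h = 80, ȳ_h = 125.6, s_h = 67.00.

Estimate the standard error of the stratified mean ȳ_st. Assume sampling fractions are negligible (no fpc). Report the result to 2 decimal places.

V̂(ȳ_st) = Σ W_h² s_h²/n_h, with W_h = N_h/N and N = 1400:
  stratum East: (280/1400)²·16.33²/43 = 0.248064
  stratum Central: (590/1400)²·42.30²/35 = 9.07947
  stratum West: (530/1400)²·67.00²/80 = 8.04184
V̂(ȳ_st) = 17.3694
SE(ȳ_st) = √17.3694 = 4.16766

SE(ȳ_st) ≈ 4.17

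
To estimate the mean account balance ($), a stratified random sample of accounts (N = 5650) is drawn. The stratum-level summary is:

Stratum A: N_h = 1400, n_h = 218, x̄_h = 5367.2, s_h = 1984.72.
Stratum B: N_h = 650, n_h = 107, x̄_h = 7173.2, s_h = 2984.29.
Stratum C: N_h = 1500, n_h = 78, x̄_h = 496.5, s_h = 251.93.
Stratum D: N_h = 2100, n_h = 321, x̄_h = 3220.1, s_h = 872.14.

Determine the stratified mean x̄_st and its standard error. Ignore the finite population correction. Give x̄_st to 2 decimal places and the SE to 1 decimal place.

x̄_st = Σ W_h x̄_h = (1400·5367.2 + 650·7173.2 + 1500·496.5 + 2100·3220.1)/5650 = 3483.82655
V̂(x̄_st) = Σ W_h² s_h²/n_h, with W_h = N_h/N and N = 5650:
  stratum A: (1400/5650)²·1984.72²/218 = 1109.43
  stratum B: (650/5650)²·2984.29²/107 = 1101.61
  stratum C: (1500/5650)²·251.93²/78 = 57.3523
  stratum D: (2100/5650)²·872.14²/321 = 327.348
V̂(x̄_st) = 2595.74
SE(x̄_st) = √2595.74 = 50.9484

x̄_st ≈ 3483.83, SE ≈ 50.9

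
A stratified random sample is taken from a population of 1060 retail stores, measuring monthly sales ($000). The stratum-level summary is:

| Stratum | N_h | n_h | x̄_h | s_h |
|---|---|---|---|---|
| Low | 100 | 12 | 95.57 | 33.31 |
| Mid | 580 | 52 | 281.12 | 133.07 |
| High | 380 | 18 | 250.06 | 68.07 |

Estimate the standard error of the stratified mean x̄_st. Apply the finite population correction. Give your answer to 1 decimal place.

V̂(x̄_st) = Σ W_h² (1 − n_h/N_h) s_h²/n_h, with W_h = N_h/N and N = 1060:
  stratum Low: (100/1060)²·(1 − 12/100)·33.31²/12 = 0.724167
  stratum Mid: (580/1060)²·(1 − 52/580)·133.07²/52 = 92.8126
  stratum High: (380/1060)²·(1 − 18/380)·68.07²/18 = 31.5152
V̂(x̄_st) = 125.052
SE(x̄_st) = √125.052 = 11.1827

SE(x̄_st) ≈ 11.2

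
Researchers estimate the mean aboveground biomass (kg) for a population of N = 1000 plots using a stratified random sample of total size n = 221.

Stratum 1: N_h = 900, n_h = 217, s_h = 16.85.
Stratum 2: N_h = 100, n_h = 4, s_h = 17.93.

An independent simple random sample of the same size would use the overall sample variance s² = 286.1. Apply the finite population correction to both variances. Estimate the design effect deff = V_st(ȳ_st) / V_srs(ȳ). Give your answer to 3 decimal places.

V̂(ȳ_st) = Σ W_h² (1 − n_h/N_h) s_h²/n_h, with W_h = N_h/N and N = 1000:
  stratum 1: (900/1000)²·(1 − 217/900)·16.85²/217 = 0.804273
  stratum 2: (100/1000)²·(1 − 4/100)·17.93²/4 = 0.771564
V_st = 1.57584
V_srs = (1 − 221/1000)·286.1/221 = 1.00847
deff = V_st / V_srs = 1.57584/1.00847 = 1.5626

deff ≈ 1.563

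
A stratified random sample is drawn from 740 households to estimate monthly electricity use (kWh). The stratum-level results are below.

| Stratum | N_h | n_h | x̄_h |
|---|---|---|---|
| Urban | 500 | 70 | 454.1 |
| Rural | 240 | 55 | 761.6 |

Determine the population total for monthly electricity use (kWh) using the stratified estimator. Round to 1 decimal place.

τ̂_st ≈ 409834.0

τ̂_st = Σ N_h x̄_h = 500·454.1 + 240·761.6 = 409834.0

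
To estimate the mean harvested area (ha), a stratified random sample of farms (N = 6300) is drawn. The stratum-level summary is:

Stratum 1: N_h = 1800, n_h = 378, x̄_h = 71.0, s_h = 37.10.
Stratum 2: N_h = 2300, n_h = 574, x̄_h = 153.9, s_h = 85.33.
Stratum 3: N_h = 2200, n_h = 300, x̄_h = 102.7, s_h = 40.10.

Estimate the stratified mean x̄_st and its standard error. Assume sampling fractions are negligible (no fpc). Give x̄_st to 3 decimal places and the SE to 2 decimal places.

x̄_st = Σ W_h x̄_h = (1800·71.0 + 2300·153.9 + 2200·102.7)/6300 = 112.33492
V̂(x̄_st) = Σ W_h² s_h²/n_h, with W_h = N_h/N and N = 6300:
  stratum 1: (1800/6300)²·37.10²/378 = 0.297249
  stratum 2: (2300/6300)²·85.33²/574 = 1.6907
  stratum 3: (2200/6300)²·40.10²/300 = 0.65363
V̂(x̄_st) = 2.64158
SE(x̄_st) = √2.64158 = 1.62529

x̄_st ≈ 112.335, SE ≈ 1.63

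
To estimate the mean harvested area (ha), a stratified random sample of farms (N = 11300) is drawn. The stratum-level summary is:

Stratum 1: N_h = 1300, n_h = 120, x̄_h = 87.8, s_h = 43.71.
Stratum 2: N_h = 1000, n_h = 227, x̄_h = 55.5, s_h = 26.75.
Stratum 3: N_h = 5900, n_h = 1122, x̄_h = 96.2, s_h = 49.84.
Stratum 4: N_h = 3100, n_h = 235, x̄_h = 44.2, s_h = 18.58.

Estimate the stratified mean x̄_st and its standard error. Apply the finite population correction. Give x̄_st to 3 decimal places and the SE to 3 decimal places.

x̄_st = Σ W_h x̄_h = (1300·87.8 + 1000·55.5 + 5900·96.2 + 3100·44.2)/11300 = 77.36637
V̂(x̄_st) = Σ W_h² (1 − n_h/N_h) s_h²/n_h, with W_h = N_h/N and N = 11300:
  stratum 1: (1300/11300)²·(1 − 120/1300)·43.71²/120 = 0.191271
  stratum 2: (1000/11300)²·(1 − 227/1000)·26.75²/227 = 0.0190829
  stratum 3: (5900/11300)²·(1 − 1122/5900)·49.84²/1122 = 0.48877
  stratum 4: (3100/11300)²·(1 − 235/3100)·18.58²/235 = 0.102177
V̂(x̄_st) = 0.801301
SE(x̄_st) = √0.801301 = 0.895154

x̄_st ≈ 77.366, SE ≈ 0.895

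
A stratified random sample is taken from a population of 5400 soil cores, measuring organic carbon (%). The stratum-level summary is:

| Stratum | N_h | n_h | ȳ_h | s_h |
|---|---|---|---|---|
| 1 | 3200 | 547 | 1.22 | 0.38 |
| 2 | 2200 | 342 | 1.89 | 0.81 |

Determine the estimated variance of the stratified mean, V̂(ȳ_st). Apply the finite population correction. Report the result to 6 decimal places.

V̂(ȳ_st) = Σ W_h² (1 − n_h/N_h) s_h²/n_h, with W_h = N_h/N and N = 5400:
  stratum 1: (3200/5400)²·(1 − 547/3200)·0.38²/547 = 7.68563e-05
  stratum 2: (2200/5400)²·(1 − 342/2200)·0.81²/342 = 0.000268921
V̂(ȳ_st) = 0.000345777

V̂(ȳ_st) ≈ 0.000346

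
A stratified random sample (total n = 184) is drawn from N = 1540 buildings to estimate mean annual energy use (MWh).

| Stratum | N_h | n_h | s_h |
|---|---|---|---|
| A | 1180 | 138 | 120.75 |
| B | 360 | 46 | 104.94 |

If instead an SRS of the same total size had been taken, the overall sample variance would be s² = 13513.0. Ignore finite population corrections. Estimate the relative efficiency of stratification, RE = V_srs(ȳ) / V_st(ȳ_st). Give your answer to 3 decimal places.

V̂(ȳ_st) = Σ W_h² s_h²/n_h, with W_h = N_h/N and N = 1540:
  stratum A: (1180/1540)²·120.75²/138 = 62.0323
  stratum B: (360/1540)²·104.94²/46 = 13.0824
V_st = 75.1147
V_srs = s²/n = 13513.0/184 = 73.4402
Relative efficiency = V_srs / V_st = 73.4402/75.1147 = 0.9777

RE ≈ 0.978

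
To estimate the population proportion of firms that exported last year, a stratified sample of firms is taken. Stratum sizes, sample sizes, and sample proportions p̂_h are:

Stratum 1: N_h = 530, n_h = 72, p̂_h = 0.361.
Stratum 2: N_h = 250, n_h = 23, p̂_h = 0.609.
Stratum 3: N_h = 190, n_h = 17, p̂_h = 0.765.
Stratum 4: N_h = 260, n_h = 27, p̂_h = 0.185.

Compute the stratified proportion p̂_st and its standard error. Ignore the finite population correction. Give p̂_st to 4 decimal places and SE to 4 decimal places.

p̂_st ≈ 0.4366, SE ≈ 0.0397

N = 1230; stratum weights W_h = N_h/N.
p̂_st = Σ W_h p̂_h = (530·0.361 + 250·0.609 + 190·0.765 + 260·0.185)/1230 = 0.43661
V̂(p̂_st) = Σ W_h² p̂_h(1−p̂_h)/(n_h−1):
  stratum 1: (530/1230)²·0.361·0.639/71 = 0.000603242
  stratum 2: (250/1230)²·0.609·0.391/22 = 0.000447138
  stratum 3: (190/1230)²·0.765·0.235/16 = 0.000268106
  stratum 4: (260/1230)²·0.185·0.815/26 = 0.000259115
V̂(p̂_st) = 0.0015776; SE = √V̂ = 0.039719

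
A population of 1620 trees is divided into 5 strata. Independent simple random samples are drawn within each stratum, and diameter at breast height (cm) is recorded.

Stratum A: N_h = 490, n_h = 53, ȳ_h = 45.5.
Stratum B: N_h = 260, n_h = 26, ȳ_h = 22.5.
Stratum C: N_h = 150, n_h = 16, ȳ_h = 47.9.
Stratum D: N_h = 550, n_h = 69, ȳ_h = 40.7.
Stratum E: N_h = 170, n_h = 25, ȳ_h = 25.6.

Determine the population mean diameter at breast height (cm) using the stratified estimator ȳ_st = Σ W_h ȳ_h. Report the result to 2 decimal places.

N = Σ N_h = 1620. Stratum weights W_h = N_h/N.
ȳ_st = (490·45.5 + 260·22.5 + 150·47.9 + 550·40.7 + 170·25.6) / 1620 = 38.3130

ȳ_st ≈ 38.31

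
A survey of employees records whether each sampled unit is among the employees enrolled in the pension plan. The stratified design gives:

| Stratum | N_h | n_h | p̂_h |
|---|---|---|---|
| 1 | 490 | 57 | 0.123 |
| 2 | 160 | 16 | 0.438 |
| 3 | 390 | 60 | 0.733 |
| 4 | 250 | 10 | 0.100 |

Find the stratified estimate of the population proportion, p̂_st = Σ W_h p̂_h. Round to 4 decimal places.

p̂_st ≈ 0.3420

N = 1290; stratum weights W_h = N_h/N.
p̂_st = Σ W_h p̂_h = (490·0.123 + 160·0.438 + 390·0.733 + 250·0.100)/1290 = 0.34203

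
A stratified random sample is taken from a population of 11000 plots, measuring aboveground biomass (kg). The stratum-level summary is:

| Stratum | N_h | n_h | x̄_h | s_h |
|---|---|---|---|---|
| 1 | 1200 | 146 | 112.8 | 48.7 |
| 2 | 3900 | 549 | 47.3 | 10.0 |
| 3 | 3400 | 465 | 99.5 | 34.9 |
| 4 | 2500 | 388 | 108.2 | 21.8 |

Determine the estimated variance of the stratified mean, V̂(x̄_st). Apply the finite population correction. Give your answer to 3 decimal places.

V̂(x̄_st) = Σ W_h² (1 − n_h/N_h) s_h²/n_h, with W_h = N_h/N and N = 11000:
  stratum 1: (1200/11000)²·(1 − 146/1200)·48.7²/146 = 0.169802
  stratum 2: (3900/11000)²·(1 − 549/3900)·10.0²/549 = 0.0196735
  stratum 3: (3400/11000)²·(1 − 465/3400)·34.9²/465 = 0.216023
  stratum 4: (2500/11000)²·(1 − 388/2500)·21.8²/388 = 0.0534478
V̂(x̄_st) = 0.458946

V̂(x̄_st) ≈ 0.459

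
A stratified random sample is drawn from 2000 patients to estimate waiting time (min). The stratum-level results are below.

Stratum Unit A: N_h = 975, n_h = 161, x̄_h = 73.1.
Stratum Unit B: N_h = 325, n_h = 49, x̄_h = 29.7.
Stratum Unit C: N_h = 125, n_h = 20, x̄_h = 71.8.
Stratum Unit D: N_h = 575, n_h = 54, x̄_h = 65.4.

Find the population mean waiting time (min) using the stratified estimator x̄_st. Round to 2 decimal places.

N = Σ N_h = 2000. Stratum weights W_h = N_h/N.
x̄_st = (975·73.1 + 325·29.7 + 125·71.8 + 575·65.4) / 2000 = 63.7525

x̄_st ≈ 63.75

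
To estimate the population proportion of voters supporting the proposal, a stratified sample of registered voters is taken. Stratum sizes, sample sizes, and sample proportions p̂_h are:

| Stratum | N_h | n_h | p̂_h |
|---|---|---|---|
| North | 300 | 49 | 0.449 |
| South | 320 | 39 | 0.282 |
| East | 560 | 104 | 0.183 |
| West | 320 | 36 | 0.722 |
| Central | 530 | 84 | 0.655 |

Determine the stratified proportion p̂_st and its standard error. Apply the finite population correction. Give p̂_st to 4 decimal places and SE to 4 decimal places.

N = 2030; stratum weights W_h = N_h/N.
p̂_st = Σ W_h p̂_h = (300·0.449 + 320·0.282 + 560·0.183 + 320·0.722 + 530·0.655)/2030 = 0.44611
V̂(p̂_st) = Σ W_h² (1 − n_h/N_h) p̂_h(1−p̂_h)/(n_h−1):
  stratum North: (300/2030)²·(1 − 49/300)·0.449·0.551/48 = 9.41802e-05
  stratum South: (320/2030)²·(1 − 39/320)·0.282·0.718/38 = 0.000116266
  stratum East: (560/2030)²·(1 − 104/560)·0.183·0.817/103 = 8.99491e-05
  stratum West: (320/2030)²·(1 − 36/320)·0.722·0.278/35 = 0.000126471
  stratum Central: (530/2030)²·(1 − 84/530)·0.655·0.345/83 = 0.000156171
V̂(p̂_st) = 0.000583038; SE = √V̂ = 0.0241462

p̂_st ≈ 0.4461, SE ≈ 0.0241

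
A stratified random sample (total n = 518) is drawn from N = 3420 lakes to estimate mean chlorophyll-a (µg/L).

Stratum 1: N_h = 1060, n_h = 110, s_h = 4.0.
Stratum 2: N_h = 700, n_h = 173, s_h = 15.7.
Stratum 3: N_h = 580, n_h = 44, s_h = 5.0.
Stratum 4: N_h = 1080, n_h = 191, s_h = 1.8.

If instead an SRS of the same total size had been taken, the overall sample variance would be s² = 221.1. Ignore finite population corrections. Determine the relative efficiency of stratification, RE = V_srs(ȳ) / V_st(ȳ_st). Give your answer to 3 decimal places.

RE ≈ 4.655

V̂(ȳ_st) = Σ W_h² s_h²/n_h, with W_h = N_h/N and N = 3420:
  stratum 1: (1060/3420)²·4.0²/110 = 0.0139729
  stratum 2: (700/3420)²·15.7²/173 = 0.0596894
  stratum 3: (580/3420)²·5.0²/44 = 0.0163415
  stratum 4: (1080/3420)²·1.8²/191 = 0.00169164
V_st = 0.0916954
V_srs = s²/n = 221.1/518 = 0.426834
Relative efficiency = V_srs / V_st = 0.426834/0.0916954 = 4.6549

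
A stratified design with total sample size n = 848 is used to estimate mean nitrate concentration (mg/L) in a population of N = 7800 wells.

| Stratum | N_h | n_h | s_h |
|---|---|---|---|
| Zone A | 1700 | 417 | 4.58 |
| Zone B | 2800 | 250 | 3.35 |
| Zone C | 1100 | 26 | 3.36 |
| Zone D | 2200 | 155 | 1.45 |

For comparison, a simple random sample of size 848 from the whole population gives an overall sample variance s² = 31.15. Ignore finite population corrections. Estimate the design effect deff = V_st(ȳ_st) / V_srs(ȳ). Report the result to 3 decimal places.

deff ≈ 0.487

V̂(ȳ_st) = Σ W_h² s_h²/n_h, with W_h = N_h/N and N = 7800:
  stratum Zone A: (1700/7800)²·4.58²/417 = 0.00238948
  stratum Zone B: (2800/7800)²·3.35²/250 = 0.00578464
  stratum Zone C: (1100/7800)²·3.36²/26 = 0.00863578
  stratum Zone D: (2200/7800)²·1.45²/155 = 0.0010791
V_st = 0.017889
V_srs = s²/n = 31.15/848 = 0.0367335
deff = V_st / V_srs = 0.017889/0.0367335 = 0.4870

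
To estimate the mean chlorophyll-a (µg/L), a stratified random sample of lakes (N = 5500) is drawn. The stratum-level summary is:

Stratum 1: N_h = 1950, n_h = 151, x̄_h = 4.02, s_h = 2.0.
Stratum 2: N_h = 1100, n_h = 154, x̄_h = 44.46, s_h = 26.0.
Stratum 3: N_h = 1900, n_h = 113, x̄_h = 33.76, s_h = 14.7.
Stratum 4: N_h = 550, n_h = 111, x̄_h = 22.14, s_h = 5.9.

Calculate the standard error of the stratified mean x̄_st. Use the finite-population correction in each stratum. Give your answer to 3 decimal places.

V̂(x̄_st) = Σ W_h² (1 − n_h/N_h) s_h²/n_h, with W_h = N_h/N and N = 5500:
  stratum 1: (1950/5500)²·(1 − 151/1950)·2.0²/151 = 0.00307202
  stratum 2: (1100/5500)²·(1 − 154/1100)·26.0²/154 = 0.151003
  stratum 3: (1900/5500)²·(1 − 113/1900)·14.7²/113 = 0.214639
  stratum 4: (550/5500)²·(1 − 111/550)·5.9²/111 = 0.00250313
V̂(x̄_st) = 0.371217
SE(x̄_st) = √0.371217 = 0.609276

SE(x̄_st) ≈ 0.609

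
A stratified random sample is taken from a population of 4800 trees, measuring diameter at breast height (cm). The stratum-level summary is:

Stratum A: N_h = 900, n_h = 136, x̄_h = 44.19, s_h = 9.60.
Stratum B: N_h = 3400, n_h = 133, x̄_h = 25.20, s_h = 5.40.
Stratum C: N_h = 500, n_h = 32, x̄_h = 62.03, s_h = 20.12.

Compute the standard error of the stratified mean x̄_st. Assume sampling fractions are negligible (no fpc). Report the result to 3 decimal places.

SE(x̄_st) ≈ 0.521

V̂(x̄_st) = Σ W_h² s_h²/n_h, with W_h = N_h/N and N = 4800:
  stratum A: (900/4800)²·9.60²/136 = 0.0238235
  stratum B: (3400/4800)²·5.40²/133 = 0.110005
  stratum C: (500/4800)²·20.12²/32 = 0.137266
V̂(x̄_st) = 0.271094
SE(x̄_st) = √0.271094 = 0.520667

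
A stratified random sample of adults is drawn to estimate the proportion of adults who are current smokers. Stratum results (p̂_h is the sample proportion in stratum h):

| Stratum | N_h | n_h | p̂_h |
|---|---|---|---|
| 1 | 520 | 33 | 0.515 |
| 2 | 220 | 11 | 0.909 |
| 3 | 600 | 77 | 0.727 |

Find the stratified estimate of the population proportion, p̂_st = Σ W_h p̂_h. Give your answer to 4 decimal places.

N = 1340; stratum weights W_h = N_h/N.
p̂_st = Σ W_h p̂_h = (520·0.515 + 220·0.909 + 600·0.727)/1340 = 0.67461

p̂_st ≈ 0.6746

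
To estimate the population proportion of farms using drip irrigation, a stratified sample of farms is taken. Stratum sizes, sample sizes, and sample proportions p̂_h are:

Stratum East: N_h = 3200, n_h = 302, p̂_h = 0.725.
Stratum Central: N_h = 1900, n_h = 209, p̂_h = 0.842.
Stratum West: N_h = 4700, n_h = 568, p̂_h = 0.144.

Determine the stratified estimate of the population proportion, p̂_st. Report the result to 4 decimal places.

p̂_st ≈ 0.4690

N = 9800; stratum weights W_h = N_h/N.
p̂_st = Σ W_h p̂_h = (3200·0.725 + 1900·0.842 + 4700·0.144)/9800 = 0.46904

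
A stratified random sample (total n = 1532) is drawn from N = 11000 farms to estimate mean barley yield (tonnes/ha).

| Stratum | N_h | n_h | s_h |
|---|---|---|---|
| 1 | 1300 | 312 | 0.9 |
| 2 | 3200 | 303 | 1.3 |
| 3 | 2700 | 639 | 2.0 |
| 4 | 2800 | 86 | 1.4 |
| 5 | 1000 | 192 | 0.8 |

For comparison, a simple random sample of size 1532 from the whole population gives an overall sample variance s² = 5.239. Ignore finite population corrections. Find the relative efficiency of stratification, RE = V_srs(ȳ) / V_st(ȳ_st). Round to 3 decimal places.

V̂(ȳ_st) = Σ W_h² s_h²/n_h, with W_h = N_h/N and N = 11000:
  stratum 1: (1300/11000)²·0.9²/312 = 3.62603e-05
  stratum 2: (3200/11000)²·1.3²/303 = 0.000472018
  stratum 3: (2700/11000)²·2.0²/639 = 0.000377139
  stratum 4: (2800/11000)²·1.4²/86 = 0.00147669
  stratum 5: (1000/11000)²·0.8²/192 = 2.75482e-05
V_st = 0.00238965
V_srs = s²/n = 5.239/1532 = 0.00341971
Relative efficiency = V_srs / V_st = 0.00341971/0.00238965 = 1.4311

RE ≈ 1.431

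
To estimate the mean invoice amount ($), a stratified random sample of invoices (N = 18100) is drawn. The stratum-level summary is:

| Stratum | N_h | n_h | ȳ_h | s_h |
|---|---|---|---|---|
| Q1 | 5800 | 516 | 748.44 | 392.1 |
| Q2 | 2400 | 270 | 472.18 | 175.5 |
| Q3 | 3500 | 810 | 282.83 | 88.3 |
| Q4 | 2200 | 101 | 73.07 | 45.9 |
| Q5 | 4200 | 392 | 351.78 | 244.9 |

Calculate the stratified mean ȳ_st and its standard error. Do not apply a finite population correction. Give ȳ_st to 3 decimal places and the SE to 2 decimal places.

ȳ_st ≈ 447.642, SE ≈ 6.44

ȳ_st = Σ W_h ȳ_h = (5800·748.44 + 2400·472.18 + 3500·282.83 + 2200·73.07 + 4200·351.78)/18100 = 447.64193
V̂(ȳ_st) = Σ W_h² s_h²/n_h, with W_h = N_h/N and N = 18100:
  stratum Q1: (5800/18100)²·392.1²/516 = 30.5945
  stratum Q2: (2400/18100)²·175.5²/270 = 2.00565
  stratum Q3: (3500/18100)²·88.3²/810 = 0.359928
  stratum Q4: (2200/18100)²·45.9²/101 = 0.308171
  stratum Q5: (4200/18100)²·244.9²/392 = 8.23821
V̂(ȳ_st) = 41.5064
SE(ȳ_st) = √41.5064 = 6.44255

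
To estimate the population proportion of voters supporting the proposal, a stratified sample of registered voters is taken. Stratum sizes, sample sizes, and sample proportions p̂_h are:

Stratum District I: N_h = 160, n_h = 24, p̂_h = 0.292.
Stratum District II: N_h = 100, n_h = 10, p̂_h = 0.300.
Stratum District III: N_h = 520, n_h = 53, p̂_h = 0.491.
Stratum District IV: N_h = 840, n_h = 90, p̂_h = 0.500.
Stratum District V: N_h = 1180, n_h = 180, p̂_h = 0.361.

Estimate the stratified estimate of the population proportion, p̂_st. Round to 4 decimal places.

N = 2800; stratum weights W_h = N_h/N.
p̂_st = Σ W_h p̂_h = (160·0.292 + 100·0.300 + 520·0.491 + 840·0.500 + 1180·0.361)/2800 = 0.42072

p̂_st ≈ 0.4207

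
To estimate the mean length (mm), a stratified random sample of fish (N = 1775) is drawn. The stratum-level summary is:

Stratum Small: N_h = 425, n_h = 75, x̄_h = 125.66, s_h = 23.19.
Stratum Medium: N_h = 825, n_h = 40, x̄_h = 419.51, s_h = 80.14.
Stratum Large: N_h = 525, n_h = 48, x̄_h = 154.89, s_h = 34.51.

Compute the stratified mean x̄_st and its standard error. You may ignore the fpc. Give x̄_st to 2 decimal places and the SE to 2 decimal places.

x̄_st ≈ 270.88, SE ≈ 6.10

x̄_st = Σ W_h x̄_h = (425·125.66 + 825·419.51 + 525·154.89)/1775 = 270.88366
V̂(x̄_st) = Σ W_h² s_h²/n_h, with W_h = N_h/N and N = 1775:
  stratum Small: (425/1775)²·23.19²/75 = 0.411075
  stratum Medium: (825/1775)²·80.14²/40 = 34.6857
  stratum Large: (525/1775)²·34.51²/48 = 2.17055
V̂(x̄_st) = 37.2673
SE(x̄_st) = √37.2673 = 6.10469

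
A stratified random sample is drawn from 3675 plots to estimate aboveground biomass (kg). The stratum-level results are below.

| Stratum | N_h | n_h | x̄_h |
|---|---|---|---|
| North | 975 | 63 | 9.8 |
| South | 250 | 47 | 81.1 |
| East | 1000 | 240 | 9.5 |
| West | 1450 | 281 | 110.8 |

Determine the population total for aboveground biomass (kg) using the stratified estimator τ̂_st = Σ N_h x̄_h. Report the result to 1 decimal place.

τ̂_st ≈ 199990.0

τ̂_st = Σ N_h x̄_h = 975·9.8 + 250·81.1 + 1000·9.5 + 1450·110.8 = 199990.0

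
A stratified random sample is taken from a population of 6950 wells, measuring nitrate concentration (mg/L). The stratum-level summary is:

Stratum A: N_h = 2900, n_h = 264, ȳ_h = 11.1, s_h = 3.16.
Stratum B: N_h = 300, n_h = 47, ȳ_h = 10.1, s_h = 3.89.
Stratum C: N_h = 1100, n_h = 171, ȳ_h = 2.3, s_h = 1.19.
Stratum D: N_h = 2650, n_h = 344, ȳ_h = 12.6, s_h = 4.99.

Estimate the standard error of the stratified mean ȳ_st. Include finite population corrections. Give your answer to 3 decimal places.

SE(ȳ_st) ≈ 0.126

V̂(ȳ_st) = Σ W_h² (1 − n_h/N_h) s_h²/n_h, with W_h = N_h/N and N = 6950:
  stratum A: (2900/6950)²·(1 − 264/2900)·3.16²/264 = 0.0059861
  stratum B: (300/6950)²·(1 − 47/300)·3.89²/47 = 0.00050591
  stratum C: (1100/6950)²·(1 − 171/1100)·1.19²/171 = 0.000175201
  stratum D: (2650/6950)²·(1 − 344/2650)·4.99²/344 = 0.00915753
V̂(ȳ_st) = 0.0158247
SE(ȳ_st) = √0.0158247 = 0.125796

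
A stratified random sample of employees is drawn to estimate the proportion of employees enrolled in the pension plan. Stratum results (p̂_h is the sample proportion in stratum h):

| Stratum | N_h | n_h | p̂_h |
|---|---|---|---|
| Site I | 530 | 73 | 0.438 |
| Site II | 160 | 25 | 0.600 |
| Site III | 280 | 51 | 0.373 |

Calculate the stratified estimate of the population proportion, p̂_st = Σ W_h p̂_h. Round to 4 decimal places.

p̂_st ≈ 0.4460

N = 970; stratum weights W_h = N_h/N.
p̂_st = Σ W_h p̂_h = (530·0.438 + 160·0.600 + 280·0.373)/970 = 0.44596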